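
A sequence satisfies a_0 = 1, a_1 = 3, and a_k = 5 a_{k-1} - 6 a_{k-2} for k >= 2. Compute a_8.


The characteristic equation is t^2 - 5 t + 6 = 0, with roots r_1 = 3 and r_2 = 2 (so c_1 = r_1 + r_2, c_2 = -r_1 r_2 as required).
One can use the closed form a_n = A r_1^n + B r_2^n, but direct iteration is more reliable:
a_0 = 1, a_1 = 3, a_2 = 9, a_3 = 27, a_4 = 81, a_5 = 243, a_6 = 729, a_7 = 2187, a_8 = 6561.
So a_8 = 6561.

6561


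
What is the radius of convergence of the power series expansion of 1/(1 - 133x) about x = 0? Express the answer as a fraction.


Expanding 1/(1 - 133x) = sum_{k>=0} 133^k x^k, the series converges when |133x| < 1, i.e., |x| < 1/133.
So the radius of convergence is 1/133 = 1/133.

1/133


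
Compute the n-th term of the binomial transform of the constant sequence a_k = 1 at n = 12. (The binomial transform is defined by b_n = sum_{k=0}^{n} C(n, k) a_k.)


With a_k = 1 for all k, b_n = sum_{k=0}^{n} C(n, k) = 2^n by the binomial theorem.
For n = 12: 2^12 = 4096.

4096


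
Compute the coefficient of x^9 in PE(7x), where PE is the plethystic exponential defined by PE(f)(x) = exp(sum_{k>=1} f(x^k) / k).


With f(x) = 7x, the exponent is sum_{k>=1} 7 x^k / k = 7 * (-ln(1 - x)). Exponentiating:
PE(7x) = exp(-7 ln(1 - x)) = 1/(1 - x)^7.
By the negative binomial expansion, [x^n] 1/(1 - x)^7 = C(n + 6, 6).
For n = 9: C(15, 6) = 5005.

5005


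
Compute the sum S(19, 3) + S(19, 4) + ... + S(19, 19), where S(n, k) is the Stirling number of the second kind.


By definition, S(n, k) counts partitions of an n-set into exactly k nonempty blocks.
Computing row n = 19 for k = 3..19:
S(19, k): 193448101, 11259666950, 147589284710, 693081601779, 1492924634839, 1709751003480, 1144614626805, 477297033785, 129413217791, 23466951300, 2892439160, 243577530, 13916778, 527136, 12597, 171, 1
Sum = 5832741942913.

5832741942913


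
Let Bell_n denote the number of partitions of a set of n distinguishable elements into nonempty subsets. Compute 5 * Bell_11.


Bell_11 can be computed from the Bell triangle or from Dobinski's identity Bell_n = (1/e) * sum_{k>=0} k^n / k!.
Computing Bell_11 = 678570.
Then 5 * 678570 = 3392850.

3392850


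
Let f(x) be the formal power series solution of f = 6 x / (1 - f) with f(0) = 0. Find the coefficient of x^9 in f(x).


Apply Lagrange inversion: f = 6 x * phi(f) with phi(t) = 1/(1 - t), so
[x^n] f = 6^n * (1/n) [t^(n-1)] phi(t)^n = 6^n * (1/n) [t^(n-1)] (1 - t)^(-n) = 6^n * (1/n) C(2n - 2, n - 1) = 6^n * C_{n-1}.
For n = 9: C_8 = C(16, 8) / 9 = 12870/9 = 1430.
With the 6^9 = 10077696 factor, the coefficient is 10077696 * 1430 = 14411105280.

14411105280


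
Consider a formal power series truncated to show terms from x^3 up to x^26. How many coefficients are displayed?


From x^3 to x^26 inclusive, the count is 26 - 3 + 1 = 24.

24


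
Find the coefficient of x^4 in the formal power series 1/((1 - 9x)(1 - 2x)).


By partial fractions or Cauchy convolution:
The coefficient equals sum_{k=0}^{4} 9^k * 2^(4-k).
= 8431

8431


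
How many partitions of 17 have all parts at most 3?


Using the generating function (1-x)^(-1)(1-x^2)^(-1)(1-x^3)^(-1),
the coefficient of x^17 counts these restricted partitions.
Result = 33

33


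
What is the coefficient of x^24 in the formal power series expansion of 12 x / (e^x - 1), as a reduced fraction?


The exponential generating function for Bernoulli numbers is
x / (e^x - 1) = sum_{k>=0} B_k x^k / k!.
So the coefficient of x^24 in 12 x / (e^x - 1) is 12 B_24 / 24!.
Computing: B_24 = -236364091/2730, 24! = 620448401733239439360000, giving
12 * -236364091/2730 / 620448401733239439360000 = -236364091/141152011394311972454400000.

-236364091/141152011394311972454400000


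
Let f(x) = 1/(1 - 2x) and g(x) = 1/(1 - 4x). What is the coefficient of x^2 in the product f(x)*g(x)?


The coefficient of x^n in f*g is the Cauchy product: sum_{k=0}^{n} a^k * b^(n-k).
With a=2, b=4, n=2:
sum_{k=0}^{2} 2^k * 4^(2-k)
= 28

28


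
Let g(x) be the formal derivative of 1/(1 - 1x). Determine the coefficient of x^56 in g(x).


Differentiate termwise: d/dx sum_{k>=0} 1^k x^k = sum_{k>=1} k 1^k x^(k-1) = sum_{j>=0} (j+1) 1^(j+1) x^j.
Equivalently, d/dx [1/(1 - 1x)] = 1/(1 - 1x)^2.
For j = 56: 57 * 1^57 = 57 * 1 = 57.

57


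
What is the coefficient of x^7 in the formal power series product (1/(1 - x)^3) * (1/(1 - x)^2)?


Combine the factors: (1/(1 - x)^3) * (1/(1 - x)^2) = 1/(1 - x)^5.
Then use 1/(1 - x)^r = sum_{k>=0} C(k + r - 1, r - 1) x^k with r = 5 and k = 7:
C(11, 4) = 330.

330


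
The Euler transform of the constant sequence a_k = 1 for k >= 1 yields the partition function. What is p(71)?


The Euler transform converts the sequence a_k = 1 into the number of integer partitions.
Using the recurrence or dynamic programming:
p(71) = 4697205

4697205


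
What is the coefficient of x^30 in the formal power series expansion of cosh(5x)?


The Maclaurin series is cosh(t) = sum_{m>=0} t^(2m) / (2m)!, so substituting t = 5x, only even powers of x are nonzero, with coefficient of x^(2m) equal to 5^(2m) / (2m)!.
For x^30 the coefficient is 5^30/30! = 931322574615478515625/265252859812191058636308480000000 = 11920928955078125/3395236605596045550544748544.

11920928955078125/3395236605596045550544748544


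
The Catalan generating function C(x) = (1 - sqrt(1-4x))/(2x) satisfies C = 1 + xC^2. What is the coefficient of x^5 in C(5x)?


Substituting x -> 5x scales the n-th coefficient by 5^n, so [x^5] C(5x) = 5^5 * C_5.
C_5 = C(2*5, 5)/(6) = 252/6 = 42.
So 5^5 * 42 = 3125 * 42 = 131250.

131250


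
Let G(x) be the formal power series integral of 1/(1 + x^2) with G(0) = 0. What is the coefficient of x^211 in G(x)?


1/(1 + x^2) = sum_{j>=0} (-1)^j x^(2j). Integrating termwise with G(0) = 0:
G(x) = sum_{j>=0} (-1)^j x^(2j+1) / (2j+1) = arctan(x).
Only odd powers are nonzero. For x^211 write 211 = 2*105 + 1, giving
(-1)^105 / 211 = -1/211 = -1/211.

-1/211


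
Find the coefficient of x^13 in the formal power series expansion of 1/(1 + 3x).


Write 1/(1 + c x) = 1/(1 - (-c) x) and apply the geometric-series identity
1/(1 - y) = sum_{k>=0} y^k to get 1/(1 + c x) = sum_{k>=0} (-c)^k x^k.
So the coefficient of x^k is (-c)^k = (-1)^k * c^k.
Here c = 3 and k = 13:
(-3)^13 = -1 * 1594323 = -1594323

-1594323


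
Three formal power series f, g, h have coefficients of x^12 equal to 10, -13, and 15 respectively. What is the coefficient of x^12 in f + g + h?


Series addition is componentwise:
10 + -13 + 15
= 12

12


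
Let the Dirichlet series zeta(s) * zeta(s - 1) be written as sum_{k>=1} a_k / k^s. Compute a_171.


Convolution gives a_k = sum_{d | k} d * 1 = sum_{d | k} d = sigma(k), the sum of positive divisors of k.
For k = 171, the divisors are 1, 3, 9, 19, 57, 171, so
sigma(171) = 1 + 3 + 9 + 19 + 57 + 171 = 260.

260


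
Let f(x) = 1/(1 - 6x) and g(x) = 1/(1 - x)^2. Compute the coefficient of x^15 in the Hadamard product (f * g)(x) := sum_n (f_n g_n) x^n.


f has coefficients f_k = 6^k. For g = 1/(1 - x)^2 the coefficient is g_k = C(k + 1, 1) = k + 1. The Hadamard coefficient is (f * g)_k = 6^k * (k + 1).
For k = 15: 6^15 * 16 = 470184984576 * 16 = 7522959753216.

7522959753216


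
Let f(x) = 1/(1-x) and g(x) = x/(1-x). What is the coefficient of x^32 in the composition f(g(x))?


First simplify the composition: f(g(x)) = 1/(1 - x/(1-x)) = (1-x)/((1-x) - x) = (1-x)/(1-2x).
Now extract the coefficient. Write (1-x)/(1-2x) = 1/(1-2x) - x/(1-2x).
The coefficient of x^n in 1/(1-2x) is 2^n, and in x/(1-2x) is 2^(n-1) (for n >= 1).
So the coefficient of x^32 is 2^32 - 2^31 = 4294967296 - 2147483648 = 2147483648.

2147483648


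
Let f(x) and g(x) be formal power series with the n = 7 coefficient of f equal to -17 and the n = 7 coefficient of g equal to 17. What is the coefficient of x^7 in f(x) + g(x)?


Addition of formal power series is termwise.
The coefficient of x^7 in f + g = -17 + 17
= 0

0


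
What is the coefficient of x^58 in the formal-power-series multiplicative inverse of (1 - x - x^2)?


Let the inverse be f(x) = sum_{k>=0} a_k x^k. From f(x) * (1 - x - x^2) = 1 and matching coefficients:
 x^0: a_0 = 1.
 x^1: a_1 - a_0 = 0, so a_1 = 1.
 x^k (k >= 2): a_k - a_{k-1} - a_{k-2} = 0, i.e. a_k = a_{k-1} + a_{k-2}.
This is the Fibonacci-type recurrence shifted so that a_0 = a_1 = 1.
Iterating: a_0=1, a_1=1, a_2=2, a_3=3, a_4=5, a_5=8, a_6=13, a_7=21, a_8=34, a_9=55, ...
a_58 = 956722026041.

956722026041


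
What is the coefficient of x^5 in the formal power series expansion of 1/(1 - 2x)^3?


The general identity 1/(1 - c x)^r = sum_{k>=0} c^k C(k + r - 1, r - 1) x^k follows by substituting y = c x into 1/(1 - y)^r = sum_{k>=0} C(k + r - 1, r - 1) y^k.
For c = 2, r = 3, k = 5:
2^5 * C(7, 2) = 32 * 21 = 672.

672


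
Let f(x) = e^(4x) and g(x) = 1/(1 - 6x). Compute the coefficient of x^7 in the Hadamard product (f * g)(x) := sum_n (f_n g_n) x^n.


Expanding: f_k = 4^k/k! (from e^(4x)) and g_k = 6^k (from 1/(1 - 6x)). So the Hadamard coefficient (f * g)_k = 4^k 6^k / k! = (24)^k / k!.
For k = 7: 24^7/7! = 4586471424/5040 = 31850496/35.

31850496/35


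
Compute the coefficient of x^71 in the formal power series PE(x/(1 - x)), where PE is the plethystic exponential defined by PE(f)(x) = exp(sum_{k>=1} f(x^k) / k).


For f(x) = x/(1 - x) we have
sum_{k>=1} f(x^k) / k = sum_{k>=1} (1/k) * x^k / (1 - x^k) = sum_{k, m >= 1} x^(k m) / k,
which after exponentiating simplifies to
PE(x/(1 - x)) = prod_{k>=1} 1 / (1 - x^k).
This is the generating function for the partition function p(n), so the coefficient of x^71 is p(71).
Computing p(71) by dynamic programming over parts 1, 2, ..., 71: p(71) = 4697205.

4697205


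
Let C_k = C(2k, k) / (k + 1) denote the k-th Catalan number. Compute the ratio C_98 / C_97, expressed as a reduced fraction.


Using C_k = (2k)! / (k! (k+1)!), the ratio C_{k+1}/C_k simplifies to
C_{k+1}/C_k = [(2k+2)! / ((k+1)! (k+2)!)] * [k! (k+1)! / (2k)!]
 = (2k+2)(2k+1) / ((k+1)(k+2)) = 2(2k+1) / (k+2).
For k = 97: 2(2*97 + 1) / (97 + 2) = 390/99 = 130/33.

130/33


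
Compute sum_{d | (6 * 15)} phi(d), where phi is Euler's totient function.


First, 6 * 15 = 90. One classical identity is sum_{d | n} phi(d) = n (each k in [1, n] has a unique gcd with n, and among the k's with gcd(k, n) = n/d there are phi(d) of them). So the sum equals 90. We also verify directly:
Divisors of 90: 1, 2, 3, 5, 6, 9, 10, 15, 18, 30, 45, 90.
phi values: 1, 1, 2, 4, 2, 6, 4, 8, 6, 8, 24, 24.
Sum = 90.

90


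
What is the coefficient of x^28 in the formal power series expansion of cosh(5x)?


The Maclaurin series is cosh(t) = sum_{m>=0} t^(2m) / (2m)!, so substituting t = 5x, only even powers of x are nonzero, with coefficient of x^(2m) equal to 5^(2m) / (2m)!.
For x^28 the coefficient is 5^28/28! = 37252902984619140625/304888344611713860501504000000 = 2384185791015625/19512854055149687072096256.

2384185791015625/19512854055149687072096256


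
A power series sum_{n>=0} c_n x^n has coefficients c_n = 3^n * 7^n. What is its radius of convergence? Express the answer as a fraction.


By the root test (Cauchy-Hadamard), the radius is R = 1 / limsup_n |c_n|^(1/n).
Here |c_n|^(1/n) = (3^n * 7^n)^(1/n) = 3 * 7 = 21 for all n.
So R = 1/21 = 1/21.

1/21


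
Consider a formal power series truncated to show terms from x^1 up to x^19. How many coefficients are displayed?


From x^1 to x^19 inclusive, the count is 19 - 1 + 1 = 19.

19


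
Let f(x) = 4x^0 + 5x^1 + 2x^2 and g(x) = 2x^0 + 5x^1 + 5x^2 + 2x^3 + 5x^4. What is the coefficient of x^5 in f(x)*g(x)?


Cauchy product at x^5:
5*5 + 2*2
= 29

29


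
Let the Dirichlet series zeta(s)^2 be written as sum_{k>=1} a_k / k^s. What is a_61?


The Dirichlet convolution of the constant function 1 with itself gives (1 * 1)(k) = sum_{d | k} 1 = d(k), the number of positive divisors of k.
Since zeta(s) = sum_{k>=1} 1/k^s, we have zeta(s)^2 = sum_{k>=1} d(k)/k^s, so a_k = d(k).
For k = 61: the divisors are 1, 61.
Count = 2.

2


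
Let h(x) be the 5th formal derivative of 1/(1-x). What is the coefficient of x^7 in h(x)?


Differentiating 5 times: d^5/dx^5 [1/(1-x)] = 5!/(1-x)^6.
The expansion 1/(1-x)^6 = sum_{k>=0} C(k+5, 5) x^k, so the coefficient of x^n in 5!/(1-x)^6 is 5! * C(n+5, 5).
For n = 7: 120 * C(12, 5) = 120 * 792 = 95040

95040


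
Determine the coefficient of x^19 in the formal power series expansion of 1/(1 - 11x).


The geometric series identity gives 1/(1 - c x) = sum_{k>=0} c^k x^k, so the coefficient of x^k is c^k.
Here c = 11 and k = 19.
Computing: 11^19 = 61159090448414546291

61159090448414546291


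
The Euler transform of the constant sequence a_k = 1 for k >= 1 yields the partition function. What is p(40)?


The Euler transform converts the sequence a_k = 1 into the number of integer partitions.
Using the recurrence or dynamic programming:
p(40) = 37338

37338


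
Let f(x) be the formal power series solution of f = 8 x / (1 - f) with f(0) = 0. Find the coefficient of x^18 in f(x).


Apply Lagrange inversion: f = 8 x * phi(f) with phi(t) = 1/(1 - t), so
[x^n] f = 8^n * (1/n) [t^(n-1)] phi(t)^n = 8^n * (1/n) [t^(n-1)] (1 - t)^(-n) = 8^n * (1/n) C(2n - 2, n - 1) = 8^n * C_{n-1}.
For n = 18: C_17 = C(34, 17) / 18 = 2333606220/18 = 129644790.
With the 8^18 = 18014398509481984 factor, the coefficient is 18014398509481984 * 129644790 = 2335472911738104824463360.

2335472911738104824463360


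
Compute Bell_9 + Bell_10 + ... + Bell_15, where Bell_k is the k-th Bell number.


Recall Bell_k counts set partitions of a k-set (with Bell_0 = 1 by convention).
Bell_9 through Bell_15: 21147, 115975, 678570, 4213597, 27644437, 190899322, 1382958545
Sum = 21147 + 115975 + 678570 + 4213597 + 27644437 + 190899322 + 1382958545 = 1606531593.

1606531593


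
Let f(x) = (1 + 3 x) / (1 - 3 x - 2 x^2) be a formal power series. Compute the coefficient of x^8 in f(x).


Write f(x) = sum_{k>=0} a_k x^k. Multiplying both sides by 1 - 3 x - 2 x^2 gives
(1 - 3 x - 2 x^2) sum_{k>=0} a_k x^k = 1 + 3 x.
Matching coefficients:
 x^0: a_0 = 1
 x^1: a_1 - 3 a_0 = 3  =>  a_1 = 3*1 + 3 = 6
 x^k (k >= 2): a_k = 3 a_{k-1} + 2 a_{k-2}.
Iterating: a_2 = 20, a_3 = 72, a_4 = 256, a_5 = 912, a_6 = 3248, a_7 = 11568, a_8 = 41200.
So the coefficient of x^8 is 41200.

41200


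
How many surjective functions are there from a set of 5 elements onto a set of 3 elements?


By inclusion-exclusion on which target elements are missed, the number of surjections from an n-set onto a k-set is
surj(n, k) = sum_{j=0}^{k} (-1)^j C(k, j) (k - j)^n.
Equivalently surj(n, k) = k! * S(n, k), where S(n, k) is the Stirling number of the second kind.
For n = 5, k = 3:
S(5, 3) = 25, so
surj = 3! * 25 = 6 * 25 = 150.

150


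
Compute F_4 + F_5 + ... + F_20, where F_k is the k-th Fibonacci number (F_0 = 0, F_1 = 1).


Use the identity sum_{k=0}^{N} F_k = F_{N+2} - 1 (which follows from F_{k+2} - F_{k+1} = F_k). Then
sum_{k=4}^{20} F_k = (F_{22} - 1) - (F_{5} - 1) = F_{22} - F_{5}.
Computing: F_{22} = 17711, F_{5} = 5, so
Sum = 17711 - 5 = 17706.

17706


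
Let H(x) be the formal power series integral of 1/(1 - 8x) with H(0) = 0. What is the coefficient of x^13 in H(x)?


1/(1 - 8x) = sum_{k>=0} 8^k x^k. Integrating termwise with H(0) = 0:
H(x) = sum_{k>=0} 8^k x^(k+1) / (k+1) = sum_{m>=1} 8^(m-1) x^m / m.
For m = 13: 8^12/13 = 68719476736/13 = 68719476736/13.

68719476736/13


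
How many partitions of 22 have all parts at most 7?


Using the generating function (1-x)^(-1)(1-x^2)^(-1)...(1-x^7)^(-1),
the coefficient of x^22 counts these restricted partitions.
Result = 522

522


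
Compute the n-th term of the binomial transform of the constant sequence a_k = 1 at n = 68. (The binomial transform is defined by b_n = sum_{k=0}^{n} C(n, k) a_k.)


With a_k = 1 for all k, b_n = sum_{k=0}^{n} C(n, k) = 2^n by the binomial theorem.
For n = 68: 2^68 = 295147905179352825856.

295147905179352825856


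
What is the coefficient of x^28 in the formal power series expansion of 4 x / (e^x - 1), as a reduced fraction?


The exponential generating function for Bernoulli numbers is
x / (e^x - 1) = sum_{k>=0} B_k x^k / k!.
So the coefficient of x^28 in 4 x / (e^x - 1) is 4 B_28 / 28!.
Computing: B_28 = -23749461029/870, 28! = 304888344611713860501504000000, giving
4 * -23749461029/870 / 304888344611713860501504000000 = -3392780147/9473316421863966379868160000000.

-3392780147/9473316421863966379868160000000


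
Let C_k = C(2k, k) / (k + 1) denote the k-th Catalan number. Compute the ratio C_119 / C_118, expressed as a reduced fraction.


Using C_k = (2k)! / (k! (k+1)!), the ratio C_{k+1}/C_k simplifies to
C_{k+1}/C_k = [(2k+2)! / ((k+1)! (k+2)!)] * [k! (k+1)! / (2k)!]
 = (2k+2)(2k+1) / ((k+1)(k+2)) = 2(2k+1) / (k+2).
For k = 118: 2(2*118 + 1) / (118 + 2) = 474/120 = 79/20.

79/20


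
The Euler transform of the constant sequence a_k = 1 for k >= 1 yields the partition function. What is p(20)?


The Euler transform converts the sequence a_k = 1 into the number of integer partitions.
Using the recurrence or dynamic programming:
p(20) = 627

627


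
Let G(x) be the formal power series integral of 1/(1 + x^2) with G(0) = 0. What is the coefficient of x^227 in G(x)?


1/(1 + x^2) = sum_{j>=0} (-1)^j x^(2j). Integrating termwise with G(0) = 0:
G(x) = sum_{j>=0} (-1)^j x^(2j+1) / (2j+1) = arctan(x).
Only odd powers are nonzero. For x^227 write 227 = 2*113 + 1, giving
(-1)^113 / 227 = -1/227 = -1/227.

-1/227


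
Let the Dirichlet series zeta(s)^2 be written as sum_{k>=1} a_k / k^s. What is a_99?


The Dirichlet convolution of the constant function 1 with itself gives (1 * 1)(k) = sum_{d | k} 1 = d(k), the number of positive divisors of k.
Since zeta(s) = sum_{k>=1} 1/k^s, we have zeta(s)^2 = sum_{k>=1} d(k)/k^s, so a_k = d(k).
For k = 99: the divisors are 1, 3, 9, 11, 33, 99.
Count = 6.

6


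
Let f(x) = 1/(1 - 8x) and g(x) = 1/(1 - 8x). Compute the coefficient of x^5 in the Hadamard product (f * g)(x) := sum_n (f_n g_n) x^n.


f has coefficients f_k = 8^k and g has coefficients g_k = 8^k, so the Hadamard product has coefficient (f*g)_k = 8^k * 8^k = 64^k.
For k = 5: 64^5 = 1073741824.

1073741824


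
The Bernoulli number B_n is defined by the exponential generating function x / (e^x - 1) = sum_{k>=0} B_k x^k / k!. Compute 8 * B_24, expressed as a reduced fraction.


Bernoulli numbers can also be computed recursively via B_0 = 1 and sum_{j=0}^{m} C(m+1, j) B_j = 0 for m >= 1. Odd-index Bernoulli numbers vanish for k >= 3.
Computing B_24 = -236364091/2730, so 8 * B_24 = 8 * -236364091/2730 = -945456364/1365.

-945456364/1365


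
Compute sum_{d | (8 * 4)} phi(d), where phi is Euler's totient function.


First, 8 * 4 = 32. One classical identity is sum_{d | n} phi(d) = n (each k in [1, n] has a unique gcd with n, and among the k's with gcd(k, n) = n/d there are phi(d) of them). So the sum equals 32. We also verify directly:
Divisors of 32: 1, 2, 4, 8, 16, 32.
phi values: 1, 1, 2, 4, 8, 16.
Sum = 32.

32


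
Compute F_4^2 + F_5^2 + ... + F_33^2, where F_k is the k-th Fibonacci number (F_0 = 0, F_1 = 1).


There is a standard identity sum_{k=0}^{N} F_k^2 = F_N * F_{N+1} (proved inductively from the telescoping relation F_k^2 = F_k F_{k+1} - F_{k-1} F_k). Then
sum_{k=4}^{33} F_k^2 = F_33 F_34 - F_3 F_4.
Computing: F_33 = 3524578, F_34 = 5702887, F_3 = 2, F_4 = 3.
Sum = 3524578 * 5702887 - 2 * 3 = 20100270056680.

20100270056680


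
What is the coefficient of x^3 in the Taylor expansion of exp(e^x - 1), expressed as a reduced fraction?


exp(e^x - 1) = sum_{k>=0} Bell_k x^k / k!, where Bell_k is the k-th Bell number.
So the coefficient of x^3 is Bell_3 / 3!.
Computing: Bell_3 = 5 and 3! = 6, giving
5/6 = 5/6.

5/6


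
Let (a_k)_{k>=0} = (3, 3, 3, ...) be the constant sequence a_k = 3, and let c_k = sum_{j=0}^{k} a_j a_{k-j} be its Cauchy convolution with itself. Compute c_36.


Since a_j = 3 for all j >= 0, the convolution sum becomes
c_k = sum_{j=0}^{k} 3 * 3 = 9 * (k + 1).
Equivalently, the generating function of (a_k) is 3/(1 - x) and its square is 9/(1 - x)^2 = sum_{k>=0} 9(k + 1) x^k.
For k = 36: 9 * 37 = 333.

333


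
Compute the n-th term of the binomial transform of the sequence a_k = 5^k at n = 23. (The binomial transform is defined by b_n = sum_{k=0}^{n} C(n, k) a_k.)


With a_k = 5^k, b_n = sum_{k=0}^{n} C(n, k) 5^k = (1 + 5)^n by the binomial theorem.
For n = 23: (1 + 5)^23 = 6^23 = 789730223053602816.

789730223053602816


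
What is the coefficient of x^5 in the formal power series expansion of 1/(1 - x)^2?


The expansion 1/(1 - x)^r = sum_{k>=0} C(k + r - 1, r - 1) x^k follows from the multiset / negative-binomial theorem (or from repeated differentiation of the geometric series).
For r = 2 and k = 5:
C(6, 1) = 720 / (1 * 120) = 6.

6


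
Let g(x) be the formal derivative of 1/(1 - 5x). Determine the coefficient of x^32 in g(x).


Differentiate termwise: d/dx sum_{k>=0} 5^k x^k = sum_{k>=1} k 5^k x^(k-1) = sum_{j>=0} (j+1) 5^(j+1) x^j.
Equivalently, d/dx [1/(1 - 5x)] = 5/(1 - 5x)^2.
For j = 32: 33 * 5^33 = 33 * 116415321826934814453125 = 3841705620288848876953125.

3841705620288848876953125


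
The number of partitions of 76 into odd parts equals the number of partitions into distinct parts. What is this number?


Computing partitions of 76 into odd parts (1, 3, 5, ...):
Using the generating function prod_{k>=0} 1/(1-x^(2k+1)),
the count is 53250

53250


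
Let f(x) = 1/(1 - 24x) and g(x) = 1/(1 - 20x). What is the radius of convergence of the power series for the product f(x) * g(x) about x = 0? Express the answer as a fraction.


The radius of 1/(1 - 24x) is 1/24 (nearest singularity at x = 1/24), and the radius of 1/(1 - 20x) is 1/20.
The product f(x)*g(x) = 1/((1 - 24x)(1 - 20x)) has singularities at both 1/24 and 1/20, so its radius of convergence is the distance to the nearest one:
min(1/24, 1/20) = 1/24.

1/24


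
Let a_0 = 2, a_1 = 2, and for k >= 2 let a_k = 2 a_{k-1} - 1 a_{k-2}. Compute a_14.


Iterating the recurrence forward:
a_0 = 2
a_1 = 2
a_2 = 2*2 - 1*2 = 2
a_3 = 2*2 - 1*2 = 2
a_4 = 2*2 - 1*2 = 2
a_5 = 2*2 - 1*2 = 2
a_6 = 2*2 - 1*2 = 2
a_7 = 2*2 - 1*2 = 2
a_8 = 2*2 - 1*2 = 2
a_9 = 2*2 - 1*2 = 2
a_10 = 2*2 - 1*2 = 2
a_11 = 2*2 - 1*2 = 2
a_12 = 2*2 - 1*2 = 2
a_13 = 2*2 - 1*2 = 2
a_14 = 2*2 - 1*2 = 2
So a_14 = 2.

2


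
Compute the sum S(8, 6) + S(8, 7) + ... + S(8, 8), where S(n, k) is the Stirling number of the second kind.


By definition, S(n, k) counts partitions of an n-set into exactly k nonempty blocks.
Computing row n = 8 for k = 6..8:
S(8, k): 266, 28, 1
Sum = 295.

295


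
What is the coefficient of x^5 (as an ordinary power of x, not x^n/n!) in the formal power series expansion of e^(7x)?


The exponential series is e^y = sum_{k>=0} y^k / k!. Substituting y = 7x gives
e^(7x) = sum_{k>=0} 7^k x^k / k!.
So the coefficient of x^n is a^n/n! with a = 7, n = 5:
7^5 / 5! = 16807/120 = 16807/120

16807/120


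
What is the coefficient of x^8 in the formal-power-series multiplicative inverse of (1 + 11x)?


The inverse is 1/(1 + 11x). Apply the geometric identity 1/(1 - y) = sum_{k>=0} y^k with y = -11x:
1/(1 + 11x) = sum_{k>=0} (-11)^k x^k.
So the coefficient of x^8 is (-11)^8 = 214358881.

214358881


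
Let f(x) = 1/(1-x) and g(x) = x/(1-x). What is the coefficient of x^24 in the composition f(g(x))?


First simplify the composition: f(g(x)) = 1/(1 - x/(1-x)) = (1-x)/((1-x) - x) = (1-x)/(1-2x).
Now extract the coefficient. Write (1-x)/(1-2x) = 1/(1-2x) - x/(1-2x).
The coefficient of x^n in 1/(1-2x) is 2^n, and in x/(1-2x) is 2^(n-1) (for n >= 1).
So the coefficient of x^24 is 2^24 - 2^23 = 16777216 - 8388608 = 8388608.

8388608


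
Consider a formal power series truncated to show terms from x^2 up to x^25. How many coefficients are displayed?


From x^2 to x^25 inclusive, the count is 25 - 2 + 1 = 24.

24


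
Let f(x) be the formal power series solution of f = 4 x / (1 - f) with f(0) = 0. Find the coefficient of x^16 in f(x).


Apply Lagrange inversion: f = 4 x * phi(f) with phi(t) = 1/(1 - t), so
[x^n] f = 4^n * (1/n) [t^(n-1)] phi(t)^n = 4^n * (1/n) [t^(n-1)] (1 - t)^(-n) = 4^n * (1/n) C(2n - 2, n - 1) = 4^n * C_{n-1}.
For n = 16: C_15 = C(30, 15) / 16 = 155117520/16 = 9694845.
With the 4^16 = 4294967296 factor, the coefficient is 4294967296 * 9694845 = 41639042214789120.

41639042214789120


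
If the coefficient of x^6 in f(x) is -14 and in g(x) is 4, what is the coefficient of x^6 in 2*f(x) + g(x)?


Scalar multiplication scales coefficients: 2 * -14 = -28.
Then add the g coefficient: -28 + 4
= -24

-24


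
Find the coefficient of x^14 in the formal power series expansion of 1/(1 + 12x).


Write 1/(1 + c x) = 1/(1 - (-c) x) and apply the geometric-series identity
1/(1 - y) = sum_{k>=0} y^k to get 1/(1 + c x) = sum_{k>=0} (-c)^k x^k.
So the coefficient of x^k is (-c)^k = (-1)^k * c^k.
Here c = 12 and k = 14:
(-12)^14 = 1 * 1283918464548864 = 1283918464548864

1283918464548864


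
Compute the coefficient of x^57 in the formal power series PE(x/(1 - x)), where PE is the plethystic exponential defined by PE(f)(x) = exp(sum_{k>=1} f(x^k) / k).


For f(x) = x/(1 - x) we have
sum_{k>=1} f(x^k) / k = sum_{k>=1} (1/k) * x^k / (1 - x^k) = sum_{k, m >= 1} x^(k m) / k,
which after exponentiating simplifies to
PE(x/(1 - x)) = prod_{k>=1} 1 / (1 - x^k).
This is the generating function for the partition function p(n), so the coefficient of x^57 is p(57).
Computing p(57) by dynamic programming over parts 1, 2, ..., 57: p(57) = 614154.

614154


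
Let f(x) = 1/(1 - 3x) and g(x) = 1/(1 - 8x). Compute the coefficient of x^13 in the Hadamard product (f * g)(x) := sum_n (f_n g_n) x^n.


f has coefficients f_k = 3^k and g has coefficients g_k = 8^k, so the Hadamard product has coefficient (f*g)_k = 3^k * 8^k = 24^k.
For k = 13: 24^13 = 876488338465357824.

876488338465357824


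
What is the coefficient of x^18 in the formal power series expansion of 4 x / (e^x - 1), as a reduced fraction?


The exponential generating function for Bernoulli numbers is
x / (e^x - 1) = sum_{k>=0} B_k x^k / k!.
So the coefficient of x^18 in 4 x / (e^x - 1) is 4 B_18 / 18!.
Computing: B_18 = 43867/798, 18! = 6402373705728000, giving
4 * 43867/798 / 6402373705728000 = 43867/1277273554292736000.

43867/1277273554292736000


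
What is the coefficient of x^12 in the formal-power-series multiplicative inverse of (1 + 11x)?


The inverse is 1/(1 + 11x). Apply the geometric identity 1/(1 - y) = sum_{k>=0} y^k with y = -11x:
1/(1 + 11x) = sum_{k>=0} (-11)^k x^k.
So the coefficient of x^12 is (-11)^12 = 3138428376721.

3138428376721


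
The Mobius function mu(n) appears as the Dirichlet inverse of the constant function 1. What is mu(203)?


203 = 7 * 29 (all distinct primes).
mu(203) = (-1)^2 = 1

1


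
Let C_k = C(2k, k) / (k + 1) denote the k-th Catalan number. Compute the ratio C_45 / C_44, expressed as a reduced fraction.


Using C_k = (2k)! / (k! (k+1)!), the ratio C_{k+1}/C_k simplifies to
C_{k+1}/C_k = [(2k+2)! / ((k+1)! (k+2)!)] * [k! (k+1)! / (2k)!]
 = (2k+2)(2k+1) / ((k+1)(k+2)) = 2(2k+1) / (k+2).
For k = 44: 2(2*44 + 1) / (44 + 2) = 178/46 = 89/23.

89/23


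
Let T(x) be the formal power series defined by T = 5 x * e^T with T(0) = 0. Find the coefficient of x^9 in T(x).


Apply the Lagrange inversion formula: if T = 5 x * phi(T) with phi(t) = e^t, then
[x^n] T = 5^n * (1/n) [t^(n-1)] phi(t)^n = 5^n * (1/n) [t^(n-1)] e^(n t) = 5^n * (1/n) * n^(n-1) / (n-1)! = 5^n * n^(n-1) / n!.
When c = 1 this is the Cayley count of rooted labeled trees on n vertices, divided by n!.
For n = 9: 5^9 * 9^8 / 9! = 1953125 * 43046721/362880 = 207594140625/896.

207594140625/896


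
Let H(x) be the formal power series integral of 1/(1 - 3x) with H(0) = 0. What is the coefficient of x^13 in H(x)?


1/(1 - 3x) = sum_{k>=0} 3^k x^k. Integrating termwise with H(0) = 0:
H(x) = sum_{k>=0} 3^k x^(k+1) / (k+1) = sum_{m>=1} 3^(m-1) x^m / m.
For m = 13: 3^12/13 = 531441/13 = 531441/13.

531441/13


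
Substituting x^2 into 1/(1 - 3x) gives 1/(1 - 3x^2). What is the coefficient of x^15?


Since 1/(1 - 3x^2) only has even powers of x,
the coefficient of x^15 (odd) is 0.

0


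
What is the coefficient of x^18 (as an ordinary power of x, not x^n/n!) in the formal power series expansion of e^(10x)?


The exponential series is e^y = sum_{k>=0} y^k / k!. Substituting y = 10x gives
e^(10x) = sum_{k>=0} 10^k x^k / k!.
So the coefficient of x^n is a^n/n! with a = 10, n = 18:
10^18 / 18! = 1000000000000000000/6402373705728000 = 122070312500/781539759

122070312500/781539759


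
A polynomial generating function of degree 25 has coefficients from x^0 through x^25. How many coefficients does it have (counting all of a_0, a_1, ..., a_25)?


A polynomial of degree 25 takes the form a_0 + a_1 x + ... + a_25 x^25.
The number of coefficients is 25 + 1 = 26.

26


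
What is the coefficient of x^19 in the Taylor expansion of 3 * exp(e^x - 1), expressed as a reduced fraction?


exp(e^x - 1) = sum_{k>=0} Bell_k x^k / k!, where Bell_k is the k-th Bell number.
So the coefficient of x^19 is 3 * Bell_19 / 19!.
Computing: Bell_19 = 5832742205057 and 19! = 121645100408832000, giving
3 * 5832742205057/121645100408832000 = 5832742205057/40548366802944000.

5832742205057/40548366802944000


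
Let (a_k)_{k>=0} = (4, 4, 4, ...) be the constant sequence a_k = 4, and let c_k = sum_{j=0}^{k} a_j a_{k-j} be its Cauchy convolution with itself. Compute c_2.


Since a_j = 4 for all j >= 0, the convolution sum becomes
c_k = sum_{j=0}^{k} 4 * 4 = 16 * (k + 1).
Equivalently, the generating function of (a_k) is 4/(1 - x) and its square is 16/(1 - x)^2 = sum_{k>=0} 16(k + 1) x^k.
For k = 2: 16 * 3 = 48.

48


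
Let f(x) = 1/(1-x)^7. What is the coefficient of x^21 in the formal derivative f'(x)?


Differentiate: d/dx [ 1/(1-x)^r ] = r / (1-x)^(r+1).
Here r = 7, so f'(x) = 7 / (1-x)^8.
The expansion of 1/(1-x)^(r+1) has coefficient of x^n equal to C(n+r, r).
So the coefficient of x^21 in f'(x) is
7 * C(28, 7) = 7 * 1184040 = 8288280

8288280


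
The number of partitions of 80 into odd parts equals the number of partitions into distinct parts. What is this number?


Computing partitions of 80 into odd parts (1, 3, 5, ...):
Using the generating function prod_{k>=0} 1/(1-x^(2k+1)),
the count is 77312

77312


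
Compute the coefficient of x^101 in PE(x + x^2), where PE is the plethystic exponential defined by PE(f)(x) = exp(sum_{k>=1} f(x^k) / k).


With f(x) = x + x^2, the exponent is sum_{k>=1} (x^k + x^(2k)) / k = -ln(1 - x) - ln(1 - x^2). Exponentiating:
PE(x + x^2) = 1 / ((1 - x)(1 - x^2)).
This is the generating function for partitions of n into parts of size 1 or 2. The number of 2's can be any j in 0..50, and the rest are 1's, so
[x^101] = floor(101/2) + 1 = 51.

51


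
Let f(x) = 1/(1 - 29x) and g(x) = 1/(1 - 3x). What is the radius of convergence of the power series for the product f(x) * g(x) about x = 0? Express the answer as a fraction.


The radius of 1/(1 - 29x) is 1/29 (nearest singularity at x = 1/29), and the radius of 1/(1 - 3x) is 1/3.
The product f(x)*g(x) = 1/((1 - 29x)(1 - 3x)) has singularities at both 1/29 and 1/3, so its radius of convergence is the distance to the nearest one:
min(1/29, 1/3) = 1/29.

1/29


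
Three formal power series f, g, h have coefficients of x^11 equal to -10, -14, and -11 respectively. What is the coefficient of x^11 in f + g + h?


Series addition is componentwise:
-10 + -14 + -11
= -35

-35


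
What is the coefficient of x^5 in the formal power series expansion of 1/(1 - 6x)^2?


The general identity 1/(1 - c x)^r = sum_{k>=0} c^k C(k + r - 1, r - 1) x^k follows by substituting y = c x into 1/(1 - y)^r = sum_{k>=0} C(k + r - 1, r - 1) y^k.
For c = 6, r = 2, k = 5:
6^5 * C(6, 1) = 7776 * 6 = 46656.

46656


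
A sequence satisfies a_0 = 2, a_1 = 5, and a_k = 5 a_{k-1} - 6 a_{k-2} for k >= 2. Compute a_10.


The characteristic equation is t^2 - 5 t + 6 = 0, with roots r_1 = 3 and r_2 = 2 (so c_1 = r_1 + r_2, c_2 = -r_1 r_2 as required).
One can use the closed form a_n = A r_1^n + B r_2^n, but direct iteration is more reliable:
a_0 = 2, a_1 = 5, a_2 = 13, a_3 = 35, a_4 = 97, a_5 = 275, a_6 = 793, a_7 = 2315, a_8 = 6817, a_9 = 20195, a_10 = 60073.
So a_10 = 60073.

60073


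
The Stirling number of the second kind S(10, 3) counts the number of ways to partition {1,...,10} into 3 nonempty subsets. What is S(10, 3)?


Using the explicit formula S(n,k) = (1/k!) sum_{j=0}^{k} (-1)^(k-j) C(k,j) j^n:
S(10, 3) = 9330
Equivalently, S(n,k) is n! times the coefficient of x^n in the EGF (e^x - 1)^k / k!.

9330


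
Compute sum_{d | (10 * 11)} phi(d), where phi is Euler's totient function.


First, 10 * 11 = 110. One classical identity is sum_{d | n} phi(d) = n (each k in [1, n] has a unique gcd with n, and among the k's with gcd(k, n) = n/d there are phi(d) of them). So the sum equals 110. We also verify directly:
Divisors of 110: 1, 2, 5, 10, 11, 22, 55, 110.
phi values: 1, 1, 4, 4, 10, 10, 40, 40.
Sum = 110.

110


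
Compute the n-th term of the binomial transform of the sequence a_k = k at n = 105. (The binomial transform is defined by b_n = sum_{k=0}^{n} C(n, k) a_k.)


With a_k = k, b_n = sum_{k=0}^{n} C(n, k) k. Using k * C(n, k) = n * C(n-1, k-1) gives b_n = n * sum_{k>=1} C(n-1, k-1) = n * 2^(n-1).
For n = 105: 105 * 2^104 = 105 * 20282409603651670423947251286016 = 2129653008383425394514461385031680.

2129653008383425394514461385031680


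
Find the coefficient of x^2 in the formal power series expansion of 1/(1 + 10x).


Write 1/(1 + c x) = 1/(1 - (-c) x) and apply the geometric-series identity
1/(1 - y) = sum_{k>=0} y^k to get 1/(1 + c x) = sum_{k>=0} (-c)^k x^k.
So the coefficient of x^k is (-c)^k = (-1)^k * c^k.
Here c = 10 and k = 2:
(-10)^2 = 1 * 100 = 100

100


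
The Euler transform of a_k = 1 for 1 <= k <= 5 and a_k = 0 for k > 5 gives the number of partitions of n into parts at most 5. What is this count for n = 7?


Partitions of 7 into parts at most 5:
Using generating function (1-x)^(-1)(1-x^2)^(-1)...(1-x^5)^(-1),
the coefficient of x^7 = 13

13


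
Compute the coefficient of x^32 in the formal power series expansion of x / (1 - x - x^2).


Let f(x) = sum_{k>=0} a_k x^k. Multiplying f(x) * (1 - x - x^2) = x and matching coefficients gives a_0 = 0, a_1 = 1, and a_k = a_{k-1} + a_{k-2} for k >= 2. These are the Fibonacci numbers F_k.
Iterating from F_0 = 0, F_1 = 1:
F_0=0, F_1=1, F_2=1, F_3=2, F_4=3, F_5=5, F_6=8, F_7=13, F_8=21, F_9=34, ...
F_32 = 2178309.

2178309


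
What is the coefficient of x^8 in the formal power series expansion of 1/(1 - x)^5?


The expansion 1/(1 - x)^r = sum_{k>=0} C(k + r - 1, r - 1) x^k follows from the multiset / negative-binomial theorem (or from repeated differentiation of the geometric series).
For r = 5 and k = 8:
C(12, 4) = 479001600 / (24 * 40320) = 495.

495


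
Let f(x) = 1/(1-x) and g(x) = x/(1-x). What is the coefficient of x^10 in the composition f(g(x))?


First simplify the composition: f(g(x)) = 1/(1 - x/(1-x)) = (1-x)/((1-x) - x) = (1-x)/(1-2x).
Now extract the coefficient. Write (1-x)/(1-2x) = 1/(1-2x) - x/(1-2x).
The coefficient of x^n in 1/(1-2x) is 2^n, and in x/(1-2x) is 2^(n-1) (for n >= 1).
So the coefficient of x^10 is 2^10 - 2^9 = 1024 - 512 = 512.

512


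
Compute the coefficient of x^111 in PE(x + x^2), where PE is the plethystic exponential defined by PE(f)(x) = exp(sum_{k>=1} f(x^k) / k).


With f(x) = x + x^2, the exponent is sum_{k>=1} (x^k + x^(2k)) / k = -ln(1 - x) - ln(1 - x^2). Exponentiating:
PE(x + x^2) = 1 / ((1 - x)(1 - x^2)).
This is the generating function for partitions of n into parts of size 1 or 2. The number of 2's can be any j in 0..55, and the rest are 1's, so
[x^111] = floor(111/2) + 1 = 56.

56


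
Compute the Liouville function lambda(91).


The Liouville function is lambda(k) = (-1)^Omega(k), where Omega(k) counts the prime factors of k with multiplicity.
Factoring: 91 = 7 * 13, so Omega(91) = 2.
lambda(91) = (-1)^2 = 1.

1


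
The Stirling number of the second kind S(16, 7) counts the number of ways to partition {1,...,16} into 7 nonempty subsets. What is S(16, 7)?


Using the explicit formula S(n,k) = (1/k!) sum_{j=0}^{k} (-1)^(k-j) C(k,j) j^n:
S(16, 7) = 3281882604
Equivalently, S(n,k) is n! times the coefficient of x^n in the EGF (e^x - 1)^k / k!.

3281882604


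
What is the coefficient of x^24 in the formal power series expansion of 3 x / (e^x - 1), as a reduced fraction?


The exponential generating function for Bernoulli numbers is
x / (e^x - 1) = sum_{k>=0} B_k x^k / k!.
So the coefficient of x^24 in 3 x / (e^x - 1) is 3 B_24 / 24!.
Computing: B_24 = -236364091/2730, 24! = 620448401733239439360000, giving
3 * -236364091/2730 / 620448401733239439360000 = -236364091/564608045577247889817600000.

-236364091/564608045577247889817600000


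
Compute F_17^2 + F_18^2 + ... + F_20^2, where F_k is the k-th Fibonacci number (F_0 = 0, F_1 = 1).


There is a standard identity sum_{k=0}^{N} F_k^2 = F_N * F_{N+1} (proved inductively from the telescoping relation F_k^2 = F_k F_{k+1} - F_{k-1} F_k). Then
sum_{k=17}^{20} F_k^2 = F_20 F_21 - F_16 F_17.
Computing: F_20 = 6765, F_21 = 10946, F_16 = 987, F_17 = 1597.
Sum = 6765 * 10946 - 987 * 1597 = 72473451.

72473451


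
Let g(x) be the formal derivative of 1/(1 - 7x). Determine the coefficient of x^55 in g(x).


Differentiate termwise: d/dx sum_{k>=0} 7^k x^k = sum_{k>=1} k 7^k x^(k-1) = sum_{j>=0} (j+1) 7^(j+1) x^j.
Equivalently, d/dx [1/(1 - 7x)] = 7/(1 - 7x)^2.
For j = 55: 56 * 7^56 = 56 * 211587613802425391637729361787678676290060193601 = 11848906372935821931712844260110005872243370841656.

11848906372935821931712844260110005872243370841656


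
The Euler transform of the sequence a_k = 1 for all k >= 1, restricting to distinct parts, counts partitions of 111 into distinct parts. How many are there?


Partitions of 111 into distinct parts can be computed via generating function.
Product (1+x)(1+x^2)(1+x^3)...
The coefficient of x^111 = 1087744

1087744


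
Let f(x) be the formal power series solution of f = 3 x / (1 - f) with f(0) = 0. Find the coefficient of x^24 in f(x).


Apply Lagrange inversion: f = 3 x * phi(f) with phi(t) = 1/(1 - t), so
[x^n] f = 3^n * (1/n) [t^(n-1)] phi(t)^n = 3^n * (1/n) [t^(n-1)] (1 - t)^(-n) = 3^n * (1/n) C(2n - 2, n - 1) = 3^n * C_{n-1}.
For n = 24: C_23 = C(46, 23) / 24 = 8233430727600/24 = 343059613650.
With the 3^24 = 282429536481 factor, the coefficient is 282429536481 * 343059613650 = 96890167668520440565650.

96890167668520440565650


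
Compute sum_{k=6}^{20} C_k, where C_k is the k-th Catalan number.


C_6 through C_20: 132, 429, 1430, 4862, 16796, 58786, 208012, 742900, 2674440, 9694845, 35357670, 129644790, 477638700, 1767263190, 6564120420
Sum = 132 + 429 + 1430 + 4862 + 16796 + 58786 + 208012 + 742900 + 2674440 + 9694845 + 35357670 + 129644790 + 477638700 + 1767263190 + 6564120420
= 8987427402

8987427402


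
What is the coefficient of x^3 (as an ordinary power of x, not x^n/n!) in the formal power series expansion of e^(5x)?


The exponential series is e^y = sum_{k>=0} y^k / k!. Substituting y = 5x gives
e^(5x) = sum_{k>=0} 5^k x^k / k!.
So the coefficient of x^n is a^n/n! with a = 5, n = 3:
5^3 / 3! = 125/6 = 125/6

125/6


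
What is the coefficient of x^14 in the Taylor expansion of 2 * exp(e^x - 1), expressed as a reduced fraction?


exp(e^x - 1) = sum_{k>=0} Bell_k x^k / k!, where Bell_k is the k-th Bell number.
So the coefficient of x^14 is 2 * Bell_14 / 14!.
Computing: Bell_14 = 190899322 and 14! = 87178291200, giving
2 * 190899322/87178291200 = 95449661/21794572800.

95449661/21794572800


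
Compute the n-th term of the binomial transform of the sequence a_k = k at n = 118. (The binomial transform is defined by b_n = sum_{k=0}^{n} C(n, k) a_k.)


With a_k = k, b_n = sum_{k=0}^{n} C(n, k) k. Using k * C(n, k) = n * C(n-1, k-1) gives b_n = n * sum_{k>=1} C(n-1, k-1) = n * 2^(n-1).
For n = 118: 118 * 2^117 = 118 * 166153499473114484112975882535043072 = 19606112937827509125331154139135082496.

19606112937827509125331154139135082496
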